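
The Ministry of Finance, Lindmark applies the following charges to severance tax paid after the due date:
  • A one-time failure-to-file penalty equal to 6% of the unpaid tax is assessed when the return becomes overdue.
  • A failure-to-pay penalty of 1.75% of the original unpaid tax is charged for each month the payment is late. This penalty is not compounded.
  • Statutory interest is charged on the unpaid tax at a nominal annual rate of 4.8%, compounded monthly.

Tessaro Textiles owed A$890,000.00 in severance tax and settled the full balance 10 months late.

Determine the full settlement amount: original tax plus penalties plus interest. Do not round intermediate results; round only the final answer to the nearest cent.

A$1,135,397.68

Failure-to-file penalty: 6% × A$890,000.00 = A$53,400.00
Failure-to-pay penalty: 10 × 1.75% × A$890,000.00 = A$155,750.00
Interest (4.8%/yr ÷ 12 = 0.4%/month): A$890,000.00 × ((1 + 0.004)^10 − 1) = A$36,247.6833…
Total = A$890,000.00 + A$209,150.0000 + A$36,247.6833… = A$1,135,397.68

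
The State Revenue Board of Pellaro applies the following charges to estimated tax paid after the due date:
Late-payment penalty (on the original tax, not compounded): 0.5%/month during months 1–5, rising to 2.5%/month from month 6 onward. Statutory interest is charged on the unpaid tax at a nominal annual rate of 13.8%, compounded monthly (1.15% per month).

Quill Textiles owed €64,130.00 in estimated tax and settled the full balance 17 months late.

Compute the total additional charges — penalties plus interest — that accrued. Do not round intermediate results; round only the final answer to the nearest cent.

Penalty, months 1–5: 5 × 0.5% × €64,130.00 = €1,603.25
Penalty, months 6–17: 12 × 2.5% × €64,130.00 = €19,239.00
Interest: €64,130.00 × ((1 + 0.0115)^17 − 1) = €64,130.00 × 0.2145631… = €13,759.9313…
Penalties + interest = €20,842.2500 + €13,759.9313… = €34,602.18

€34,602.18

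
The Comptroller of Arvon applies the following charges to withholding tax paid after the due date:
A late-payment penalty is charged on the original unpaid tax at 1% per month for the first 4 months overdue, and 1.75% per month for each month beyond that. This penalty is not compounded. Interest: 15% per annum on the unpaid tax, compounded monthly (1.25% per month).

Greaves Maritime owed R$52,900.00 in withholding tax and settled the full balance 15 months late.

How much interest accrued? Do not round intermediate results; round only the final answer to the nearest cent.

R$10,835.46

Interest: R$52,900.00 × ((1 + 0.0125)^15 − 1) = R$52,900.00 × 0.2048292… = R$10,835.4638…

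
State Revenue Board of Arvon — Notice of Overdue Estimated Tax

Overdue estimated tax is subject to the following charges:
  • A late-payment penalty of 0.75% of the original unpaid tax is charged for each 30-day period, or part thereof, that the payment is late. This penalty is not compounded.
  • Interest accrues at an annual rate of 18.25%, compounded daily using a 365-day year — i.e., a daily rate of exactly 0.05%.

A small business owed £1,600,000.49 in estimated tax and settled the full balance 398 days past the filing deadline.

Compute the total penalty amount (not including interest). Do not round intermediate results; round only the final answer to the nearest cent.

£168,000.05

Penalty periods: ⌈398/30⌉ = 14; penalty = 14 × 0.75% × £1,600,000.49 = £168,000.05…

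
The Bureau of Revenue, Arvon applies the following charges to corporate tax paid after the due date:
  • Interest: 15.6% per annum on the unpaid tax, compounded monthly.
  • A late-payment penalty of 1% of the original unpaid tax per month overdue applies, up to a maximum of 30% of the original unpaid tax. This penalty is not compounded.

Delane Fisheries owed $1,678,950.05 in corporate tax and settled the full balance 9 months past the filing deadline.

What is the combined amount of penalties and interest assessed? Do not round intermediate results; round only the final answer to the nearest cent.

$358,073.36

Penalty: 9 × 1% × $1,678,950.05 = $151,105.50… (below the 30% cap of $503,685.02…)
Interest (15.6%/yr ÷ 12 = 1.3%/month): $1,678,950.05 × ((1 + 0.013)^9 − 1) = $206,967.8561…
Penalties + interest = $151,105.5045 + $206,967.8561… = $358,073.36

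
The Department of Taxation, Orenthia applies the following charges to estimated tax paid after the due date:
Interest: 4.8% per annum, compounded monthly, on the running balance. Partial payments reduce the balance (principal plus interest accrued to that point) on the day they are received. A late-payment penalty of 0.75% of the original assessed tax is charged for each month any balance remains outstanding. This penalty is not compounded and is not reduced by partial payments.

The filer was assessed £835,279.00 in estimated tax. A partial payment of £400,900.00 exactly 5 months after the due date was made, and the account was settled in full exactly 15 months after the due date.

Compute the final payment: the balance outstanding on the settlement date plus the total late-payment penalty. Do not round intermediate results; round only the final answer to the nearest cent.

Monthly rate = 4.8% ÷ 12 = 0.4%
Balance at month 5: £835,279.0000 × (1 + 0.004)^5 = £852,118.7603…
After £400,900.00 payment: £852,118.7603… − £400,900.00 = £451,218.7603…
Balance at month 15: £451,218.7603… × (1 + 0.004)^10 = £469,595.8779…
Penalty: 15 × 0.75% × £835,279.00 = £93,968.89…
Final settlement = outstanding balance + penalty = £469,595.8779… + £93,968.89… = £563,564.77

£563,564.77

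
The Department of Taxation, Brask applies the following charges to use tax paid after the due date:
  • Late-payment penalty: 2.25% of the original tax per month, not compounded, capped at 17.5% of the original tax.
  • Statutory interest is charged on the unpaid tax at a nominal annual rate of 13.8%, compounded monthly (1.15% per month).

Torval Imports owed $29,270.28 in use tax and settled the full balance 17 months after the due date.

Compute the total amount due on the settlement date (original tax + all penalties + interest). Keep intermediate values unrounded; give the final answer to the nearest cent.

$40,672.90

Penalty (uncapped): 17 × 2.25% × $29,270.28 = $11,195.88…; cap = 17.5% × $29,270.28 = $5,122.30… → penalty = $5,122.30…
Interest: $29,270.28 × ((1 + 0.0115)^17 − 1) = $29,270.28 × 0.2145631… = $6,280.3219…
Total = $29,270.28 + $5,122.2990 + $6,280.3219… = $40,672.90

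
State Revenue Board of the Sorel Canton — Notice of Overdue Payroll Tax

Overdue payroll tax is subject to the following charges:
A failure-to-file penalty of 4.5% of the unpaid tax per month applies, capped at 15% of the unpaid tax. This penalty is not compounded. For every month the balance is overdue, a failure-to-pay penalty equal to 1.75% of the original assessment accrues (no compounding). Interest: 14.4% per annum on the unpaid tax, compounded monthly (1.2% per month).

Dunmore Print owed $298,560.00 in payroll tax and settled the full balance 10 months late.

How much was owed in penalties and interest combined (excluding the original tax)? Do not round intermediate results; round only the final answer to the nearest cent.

$134,857.10

Failure-to-file: 10 × 4.5% × $298,560.00 = $134,352.00, capped at 15% × $298,560.00 = $44,784.00
Failure-to-pay penalty = 1.75% × $298,560.00 × 10 mo = $52,248.00
Interest: $298,560.00 × ((1 + 0.012)^10 − 1) = $298,560.00 × 0.1266918… = $37,825.0972…
Penalties + interest = $97,032.0000 + $37,825.0972… = $134,857.10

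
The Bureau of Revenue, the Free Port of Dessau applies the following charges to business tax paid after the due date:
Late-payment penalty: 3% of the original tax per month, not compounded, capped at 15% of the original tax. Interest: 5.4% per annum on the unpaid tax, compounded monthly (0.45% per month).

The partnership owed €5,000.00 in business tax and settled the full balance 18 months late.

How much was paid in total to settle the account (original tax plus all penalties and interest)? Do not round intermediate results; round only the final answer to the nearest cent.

€6,170.87

Penalty (uncapped): 18 × 3% × €5,000.00 = €2,700.00; cap = 15% × €5,000.00 = €750.00 → penalty = €750.00
Interest: €5,000.00 × ((1 + 0.0045)^18 − 1) = €5,000.00 × 0.0841739… = €420.8694…
Total = €5,000.00 + €750.0000 + €420.8694… = €6,170.87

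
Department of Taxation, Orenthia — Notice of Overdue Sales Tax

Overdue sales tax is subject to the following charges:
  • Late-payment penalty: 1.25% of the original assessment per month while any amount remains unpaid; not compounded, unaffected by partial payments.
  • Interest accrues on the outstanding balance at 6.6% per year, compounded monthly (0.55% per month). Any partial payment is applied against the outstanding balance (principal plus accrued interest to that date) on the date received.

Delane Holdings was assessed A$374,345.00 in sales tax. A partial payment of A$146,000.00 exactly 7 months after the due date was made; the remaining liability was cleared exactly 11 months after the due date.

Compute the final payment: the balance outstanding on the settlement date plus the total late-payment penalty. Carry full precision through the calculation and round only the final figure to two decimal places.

A$299,859.92

Balance at month 7: A$374,345.0000 × (1 + 0.0055)^7 = A$388,997.2770…
After A$146,000.00 payment: A$388,997.2770… − A$146,000.00 = A$242,997.2770…
Balance at month 11: A$242,997.2770… × (1 + 0.0055)^4 = A$248,387.4831…
Penalty: 11 × 1.25% × A$374,345.00 = A$51,472.44…
Final settlement = outstanding balance + penalty = A$248,387.4831… + A$51,472.44… = A$299,859.92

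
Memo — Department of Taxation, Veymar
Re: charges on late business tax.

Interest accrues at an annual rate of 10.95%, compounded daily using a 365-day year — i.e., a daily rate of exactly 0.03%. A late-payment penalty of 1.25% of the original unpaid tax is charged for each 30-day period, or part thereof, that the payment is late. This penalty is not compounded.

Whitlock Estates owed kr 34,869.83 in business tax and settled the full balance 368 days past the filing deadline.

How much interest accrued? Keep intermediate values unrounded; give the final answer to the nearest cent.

Interest: kr 34,869.83 × ((1 + 0.0003)^368 − 1) = kr 34,869.83 × 0.11670618… = kr 4,069.5247…

kr 4,069.52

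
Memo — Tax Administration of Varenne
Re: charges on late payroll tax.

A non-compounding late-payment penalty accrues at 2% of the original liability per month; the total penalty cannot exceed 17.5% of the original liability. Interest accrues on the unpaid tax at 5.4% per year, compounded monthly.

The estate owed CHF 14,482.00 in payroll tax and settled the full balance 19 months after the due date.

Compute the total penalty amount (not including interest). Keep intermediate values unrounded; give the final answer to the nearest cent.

Penalty (uncapped): 19 × 2% × CHF 14,482.00 = CHF 5,503.16; cap = 17.5% × CHF 14,482.00 = CHF 2,534.35 → penalty = CHF 2,534.35

CHF 2,534.35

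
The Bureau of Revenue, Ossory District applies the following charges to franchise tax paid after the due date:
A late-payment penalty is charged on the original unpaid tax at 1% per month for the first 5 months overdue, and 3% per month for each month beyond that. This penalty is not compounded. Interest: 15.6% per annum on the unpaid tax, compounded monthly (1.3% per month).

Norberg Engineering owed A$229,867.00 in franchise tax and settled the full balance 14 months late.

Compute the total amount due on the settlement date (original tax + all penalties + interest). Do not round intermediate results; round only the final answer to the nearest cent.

A$348,985.93

Penalty, months 1–5: 5 × 1% × A$229,867.00 = A$11,493.35
Penalty, months 6–14: 9 × 3% × A$229,867.00 = A$62,064.09
Interest: A$229,867.00 × ((1 + 0.013)^14 − 1) = A$229,867.00 × 0.1982081… = A$45,561.4911…
Total = A$229,867.00 + A$73,557.4400 + A$45,561.4911… = A$348,985.93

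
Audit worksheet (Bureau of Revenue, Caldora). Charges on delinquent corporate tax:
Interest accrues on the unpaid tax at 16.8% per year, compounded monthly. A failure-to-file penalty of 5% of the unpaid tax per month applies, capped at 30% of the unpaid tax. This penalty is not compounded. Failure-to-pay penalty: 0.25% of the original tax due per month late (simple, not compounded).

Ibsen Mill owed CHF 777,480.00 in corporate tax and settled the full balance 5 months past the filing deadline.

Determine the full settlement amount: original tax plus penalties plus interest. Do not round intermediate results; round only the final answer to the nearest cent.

Failure-to-file: 5 × 5% × CHF 777,480.00 = CHF 194,370.00 (under the 30% cap)
Failure-to-pay penalty: 5 × 0.25% × CHF 777,480.00 = CHF 9,718.50
Interest (16.8%/yr ÷ 12 = 1.4%/month): CHF 777,480.00 × ((1 + 0.014)^5 − 1) = CHF 55,968.9446…
Total = CHF 777,480.00 + CHF 204,088.5000 + CHF 55,968.9446… = CHF 1,037,537.44

CHF 1,037,537.44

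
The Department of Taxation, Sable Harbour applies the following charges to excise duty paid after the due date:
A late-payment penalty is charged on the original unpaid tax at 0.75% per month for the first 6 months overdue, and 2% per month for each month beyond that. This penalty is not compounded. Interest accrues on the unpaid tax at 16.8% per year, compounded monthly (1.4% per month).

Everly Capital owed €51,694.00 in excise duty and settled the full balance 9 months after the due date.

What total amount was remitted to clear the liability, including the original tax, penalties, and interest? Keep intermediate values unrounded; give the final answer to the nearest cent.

€64,012.24

Penalty, months 1–6: 6 × 0.75% × €51,694.00 = €2,326.23
Penalty, months 7–9: 3 × 2% × €51,694.00 = €3,101.64
Interest: €51,694.00 × ((1 + 0.014)^9 − 1) = €51,694.00 × 0.1332914… = €6,890.3659…
Total = €51,694.00 + €5,427.8700 + €6,890.3659… = €64,012.24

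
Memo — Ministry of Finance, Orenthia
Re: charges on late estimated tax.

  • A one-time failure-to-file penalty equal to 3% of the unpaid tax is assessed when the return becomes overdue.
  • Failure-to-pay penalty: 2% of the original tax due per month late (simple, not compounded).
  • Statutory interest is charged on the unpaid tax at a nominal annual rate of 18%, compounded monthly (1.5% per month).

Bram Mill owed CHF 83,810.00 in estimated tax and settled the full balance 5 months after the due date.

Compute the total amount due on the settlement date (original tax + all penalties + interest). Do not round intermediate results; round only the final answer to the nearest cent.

Failure-to-file penalty: 3% × CHF 83,810.00 = CHF 2,514.30
Failure-to-pay penalty: 5 × 2% × CHF 83,810.00 = CHF 8,381.00
Interest: CHF 83,810.00 × ((1 + 0.015)^5 − 1) = CHF 83,810.00 × 0.0772840… = CHF 6,477.1724…
Total = CHF 83,810.00 + CHF 10,895.3000 + CHF 6,477.1724… = CHF 101,182.47

CHF 101,182.47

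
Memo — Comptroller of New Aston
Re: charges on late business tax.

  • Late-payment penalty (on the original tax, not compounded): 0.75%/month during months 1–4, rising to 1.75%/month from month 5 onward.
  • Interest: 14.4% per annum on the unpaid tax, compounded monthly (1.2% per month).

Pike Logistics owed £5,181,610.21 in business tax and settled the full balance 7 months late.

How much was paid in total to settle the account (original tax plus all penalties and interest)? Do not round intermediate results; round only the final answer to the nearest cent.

£6,060,334.67

Penalty, months 1–4: 4 × 0.75% × £5,181,610.21 = £155,448.31…
Penalty, months 5–7: 3 × 1.75% × £5,181,610.21 = £272,034.54…
Interest: £5,181,610.21 × ((1 + 0.012)^7 − 1) = £5,181,610.21 × 0.0870852… = £451,241.6185…
Total = £5,181,610.21 + £427,482.8423… + £451,241.6185… = £6,060,334.67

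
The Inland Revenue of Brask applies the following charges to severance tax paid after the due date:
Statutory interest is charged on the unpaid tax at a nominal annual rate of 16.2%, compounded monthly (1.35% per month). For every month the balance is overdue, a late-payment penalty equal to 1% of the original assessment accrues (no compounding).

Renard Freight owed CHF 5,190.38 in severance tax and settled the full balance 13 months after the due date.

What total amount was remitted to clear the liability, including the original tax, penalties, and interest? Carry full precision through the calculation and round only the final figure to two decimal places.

Late-payment penalty: 13 × 1% × CHF 5,190.38 = CHF 674.75…
Interest: CHF 5,190.38 × ((1 + 0.0135)^13 − 1) = CHF 5,190.38 × 0.1904435… = CHF 988.4742…
Total = CHF 5,190.38 + CHF 674.7494 + CHF 988.4742… = CHF 6,853.60

CHF 6,853.60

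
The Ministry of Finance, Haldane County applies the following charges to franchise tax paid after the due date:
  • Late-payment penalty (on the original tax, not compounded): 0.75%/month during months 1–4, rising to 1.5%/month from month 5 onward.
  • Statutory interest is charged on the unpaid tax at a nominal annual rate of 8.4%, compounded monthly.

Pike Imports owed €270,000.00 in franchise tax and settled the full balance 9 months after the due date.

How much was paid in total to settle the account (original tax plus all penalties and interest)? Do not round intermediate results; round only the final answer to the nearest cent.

Penalty, months 1–4: 4 × 0.75% × €270,000.00 = €8,100.00
Penalty, months 5–9: 5 × 1.5% × €270,000.00 = €20,250.00
Interest (8.4%/yr ÷ 12 = 0.7%/month): €270,000.00 × ((1 + 0.007)^9 − 1) = €17,494.1415…
Total = €270,000.00 + €28,350.0000 + €17,494.1415… = €315,844.14

€315,844.14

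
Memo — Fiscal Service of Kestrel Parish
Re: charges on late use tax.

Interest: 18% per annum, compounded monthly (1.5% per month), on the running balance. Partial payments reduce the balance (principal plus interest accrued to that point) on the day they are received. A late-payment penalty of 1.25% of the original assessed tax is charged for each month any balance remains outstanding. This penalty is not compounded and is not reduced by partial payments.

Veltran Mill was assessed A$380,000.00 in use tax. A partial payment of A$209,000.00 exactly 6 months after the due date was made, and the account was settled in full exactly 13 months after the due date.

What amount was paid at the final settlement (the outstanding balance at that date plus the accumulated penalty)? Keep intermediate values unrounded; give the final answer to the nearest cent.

Balance at month 6: A$380,000.0000 × (1 + 0.015)^6 = A$415,508.4403…
After A$209,000.00 payment: A$415,508.4403… − A$209,000.00 = A$206,508.4403…
Balance at month 13: A$206,508.4403… × (1 + 0.015)^7 = A$229,192.3419…
Penalty: 13 × 1.25% × A$380,000.00 = A$61,750.00
Final settlement = outstanding balance + penalty = A$229,192.3419… + A$61,750.00 = A$290,942.34

A$290,942.34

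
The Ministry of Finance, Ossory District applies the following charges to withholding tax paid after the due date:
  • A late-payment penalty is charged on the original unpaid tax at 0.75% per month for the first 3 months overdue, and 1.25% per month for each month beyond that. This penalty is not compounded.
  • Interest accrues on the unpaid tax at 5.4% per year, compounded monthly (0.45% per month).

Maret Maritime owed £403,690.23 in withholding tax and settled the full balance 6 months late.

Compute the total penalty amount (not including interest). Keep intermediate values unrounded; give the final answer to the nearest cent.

£24,221.41

Penalty, months 1–3: 3 × 0.75% × £403,690.23 = £9,083.03…
Penalty, months 4–6: 3 × 1.25% × £403,690.23 = £15,138.38…
Total penalty = £9,083.03… + £15,138.38… = £24,221.41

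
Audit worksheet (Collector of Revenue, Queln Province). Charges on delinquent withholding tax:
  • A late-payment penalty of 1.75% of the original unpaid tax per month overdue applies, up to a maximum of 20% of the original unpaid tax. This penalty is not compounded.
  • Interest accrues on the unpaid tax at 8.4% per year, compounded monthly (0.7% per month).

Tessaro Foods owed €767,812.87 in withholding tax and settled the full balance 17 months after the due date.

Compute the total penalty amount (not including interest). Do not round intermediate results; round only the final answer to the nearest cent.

€153,562.57

Penalty (uncapped): 17 × 1.75% × €767,812.87 = €228,424.33…; cap = 20% × €767,812.87 = €153,562.57… → penalty = €153,562.57…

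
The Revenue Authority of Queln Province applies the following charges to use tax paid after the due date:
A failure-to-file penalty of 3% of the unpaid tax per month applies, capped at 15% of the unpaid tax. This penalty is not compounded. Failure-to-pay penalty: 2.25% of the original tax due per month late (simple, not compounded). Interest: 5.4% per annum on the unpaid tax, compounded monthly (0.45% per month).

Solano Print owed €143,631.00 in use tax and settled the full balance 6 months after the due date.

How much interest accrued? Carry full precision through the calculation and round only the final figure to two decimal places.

€3,921.93

Interest: €143,631.00 × ((1 + 0.0045)^6 − 1) = €143,631.00 × 0.0273056… = €3,921.9276…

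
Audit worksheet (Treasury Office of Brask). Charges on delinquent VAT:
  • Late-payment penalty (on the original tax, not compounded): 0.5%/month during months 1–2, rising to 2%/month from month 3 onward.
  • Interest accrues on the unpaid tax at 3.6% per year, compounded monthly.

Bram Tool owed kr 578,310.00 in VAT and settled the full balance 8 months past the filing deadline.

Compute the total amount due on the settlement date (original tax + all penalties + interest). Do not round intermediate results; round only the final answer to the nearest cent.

kr 667,516.35

Penalty, months 1–2: 2 × 0.5% × kr 578,310.00 = kr 5,783.10
Penalty, months 3–8: 6 × 2% × kr 578,310.00 = kr 69,397.20
Interest (3.6%/yr ÷ 12 = 0.3%/month): kr 578,310.00 × ((1 + 0.003)^8 − 1) = kr 14,026.0518…
Total = kr 578,310.00 + kr 75,180.3000 + kr 14,026.0518… = kr 667,516.35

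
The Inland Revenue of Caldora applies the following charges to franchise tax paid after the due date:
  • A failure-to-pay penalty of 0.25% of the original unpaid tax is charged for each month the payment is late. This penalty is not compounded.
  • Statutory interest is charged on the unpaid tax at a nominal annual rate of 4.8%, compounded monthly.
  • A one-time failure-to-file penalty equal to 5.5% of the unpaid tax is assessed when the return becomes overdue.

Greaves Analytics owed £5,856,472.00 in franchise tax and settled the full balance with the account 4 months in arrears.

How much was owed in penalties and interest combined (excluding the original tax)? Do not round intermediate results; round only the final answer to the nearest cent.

£474,937.95

Failure-to-file penalty: 5.5% × £5,856,472.00 = £322,105.96
Failure-to-pay penalty = 0.25% × £5,856,472.00 × 4 mo = £58,564.72
Interest (4.8%/yr ÷ 12 = 0.4%/month): £5,856,472.00 × ((1 + 0.004)^4 − 1) = £94,267.2741…
Penalties + interest = £380,670.6800 + £94,267.2741… = £474,937.95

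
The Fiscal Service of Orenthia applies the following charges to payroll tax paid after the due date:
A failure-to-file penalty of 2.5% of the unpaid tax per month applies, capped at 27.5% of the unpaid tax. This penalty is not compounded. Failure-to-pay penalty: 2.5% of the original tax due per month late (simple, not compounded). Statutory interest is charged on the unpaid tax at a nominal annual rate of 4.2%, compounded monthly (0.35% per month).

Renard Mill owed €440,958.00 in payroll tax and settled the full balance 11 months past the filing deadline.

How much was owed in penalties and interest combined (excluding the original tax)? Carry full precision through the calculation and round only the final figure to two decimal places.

€259,804.02

Failure-to-file: 11 × 2.5% × €440,958.00 = €121,263.45, capped at 27.5% × €440,958.00 = €121,263.45
Failure-to-pay penalty = 2.5% × €440,958.00 × 11 mo = €121,263.45
Interest: €440,958.00 × ((1 + 0.0035)^11 − 1) = €440,958.00 × 0.0391809… = €17,277.1199…
Penalties + interest = €242,526.9000 + €17,277.1199… = €259,804.02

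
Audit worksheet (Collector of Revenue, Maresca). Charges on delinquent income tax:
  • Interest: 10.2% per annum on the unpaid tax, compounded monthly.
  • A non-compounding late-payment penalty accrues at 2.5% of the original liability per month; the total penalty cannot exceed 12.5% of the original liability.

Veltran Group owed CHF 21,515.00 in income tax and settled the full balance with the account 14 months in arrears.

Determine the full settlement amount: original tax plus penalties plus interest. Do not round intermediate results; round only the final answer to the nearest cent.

CHF 26,911.04

Penalty (uncapped): 14 × 2.5% × CHF 21,515.00 = CHF 7,530.25; cap = 12.5% × CHF 21,515.00 = CHF 2,689.38… → penalty = CHF 2,689.38…
Interest (10.2%/yr ÷ 12 = 0.85%/month): CHF 21,515.00 × ((1 + 0.0085)^14 − 1) = CHF 2,706.6646…
Total = CHF 21,515.00 + CHF 2,689.3750 + CHF 2,706.6646… = CHF 26,911.04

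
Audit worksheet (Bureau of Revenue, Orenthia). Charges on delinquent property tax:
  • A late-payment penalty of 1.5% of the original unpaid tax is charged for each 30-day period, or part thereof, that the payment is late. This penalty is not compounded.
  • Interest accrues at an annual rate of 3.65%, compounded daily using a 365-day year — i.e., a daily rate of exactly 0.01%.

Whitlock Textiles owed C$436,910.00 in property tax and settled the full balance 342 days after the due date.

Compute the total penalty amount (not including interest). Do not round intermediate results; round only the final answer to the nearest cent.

C$78,643.80

Penalty periods: ⌈342/30⌉ = 12; penalty = 12 × 1.5% × C$436,910.00 = C$78,643.80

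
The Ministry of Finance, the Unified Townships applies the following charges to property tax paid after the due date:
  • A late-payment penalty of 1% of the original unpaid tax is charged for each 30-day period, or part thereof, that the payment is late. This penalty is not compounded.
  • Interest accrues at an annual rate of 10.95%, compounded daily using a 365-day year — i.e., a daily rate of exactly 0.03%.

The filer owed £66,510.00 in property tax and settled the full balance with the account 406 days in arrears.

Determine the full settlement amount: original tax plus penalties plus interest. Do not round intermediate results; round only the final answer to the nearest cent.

Penalty periods: ⌈406/30⌉ = 14; penalty = 14 × 1% × £66,510.00 = £9,311.40
Interest: £66,510.00 × ((1 + 0.0003)^406 − 1) = £66,510.00 × 0.12950754… = £8,613.5466…
Total = £66,510.00 + £9,311.4000 + £8,613.5466… = £84,434.95

£84,434.95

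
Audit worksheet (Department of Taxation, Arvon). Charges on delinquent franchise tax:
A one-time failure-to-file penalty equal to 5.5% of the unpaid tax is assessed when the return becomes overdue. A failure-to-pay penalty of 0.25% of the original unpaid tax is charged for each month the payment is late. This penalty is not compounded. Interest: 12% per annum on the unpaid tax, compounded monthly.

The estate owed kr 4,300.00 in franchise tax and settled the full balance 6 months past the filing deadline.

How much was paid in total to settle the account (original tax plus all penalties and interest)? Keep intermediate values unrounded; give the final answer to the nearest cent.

Failure-to-file penalty: 5.5% × kr 4,300.00 = kr 236.50
Failure-to-pay penalty = 0.25% × kr 4,300.00 × 6 mo = kr 64.50
Interest (12%/yr ÷ 12 = 1%/month): kr 4,300.00 × ((1 + 0.01)^6 − 1) = kr 264.5366…
Total = kr 4,300.00 + kr 301.0000 + kr 264.5366… = kr 4,865.54

kr 4,865.54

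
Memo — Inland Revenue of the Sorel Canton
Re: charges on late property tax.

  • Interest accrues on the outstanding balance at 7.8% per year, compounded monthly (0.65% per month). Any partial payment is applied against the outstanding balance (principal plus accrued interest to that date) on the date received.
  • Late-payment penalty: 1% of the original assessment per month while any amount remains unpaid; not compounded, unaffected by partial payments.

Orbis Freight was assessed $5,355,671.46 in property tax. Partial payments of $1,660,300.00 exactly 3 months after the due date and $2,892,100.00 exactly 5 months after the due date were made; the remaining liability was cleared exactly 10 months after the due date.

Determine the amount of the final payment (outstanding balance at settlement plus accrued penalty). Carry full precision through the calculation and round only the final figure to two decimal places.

$1,525,062.30

Balance at month 3: $5,355,671.4600 × (1 + 0.0065)^3 = $5,460,787.3556…
After $1,660,300.00 payment: $5,460,787.3556… − $1,660,300.00 = $3,800,487.3556…
Balance at month 5: $3,800,487.3556… × (1 + 0.0065)^2 = $3,850,054.2618…
After $2,892,100.00 payment: $3,850,054.2618… − $2,892,100.00 = $957,954.2618…
Balance at month 10: $957,954.2618… × (1 + 0.0065)^5 = $989,495.1504…
Penalty: 10 × 1% × $5,355,671.46 = $535,567.15…
Final settlement = outstanding balance + penalty = $989,495.1504… + $535,567.15… = $1,525,062.30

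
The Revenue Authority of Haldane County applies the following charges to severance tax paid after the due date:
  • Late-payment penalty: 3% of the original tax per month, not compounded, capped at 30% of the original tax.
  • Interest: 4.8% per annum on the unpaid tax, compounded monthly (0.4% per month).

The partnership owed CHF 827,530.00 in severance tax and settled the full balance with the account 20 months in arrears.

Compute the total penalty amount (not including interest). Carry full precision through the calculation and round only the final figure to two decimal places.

Penalty (uncapped): 20 × 3% × CHF 827,530.00 = CHF 496,518.00; cap = 30% × CHF 827,530.00 = CHF 248,259.00 → penalty = CHF 248,259.00

CHF 248,259.00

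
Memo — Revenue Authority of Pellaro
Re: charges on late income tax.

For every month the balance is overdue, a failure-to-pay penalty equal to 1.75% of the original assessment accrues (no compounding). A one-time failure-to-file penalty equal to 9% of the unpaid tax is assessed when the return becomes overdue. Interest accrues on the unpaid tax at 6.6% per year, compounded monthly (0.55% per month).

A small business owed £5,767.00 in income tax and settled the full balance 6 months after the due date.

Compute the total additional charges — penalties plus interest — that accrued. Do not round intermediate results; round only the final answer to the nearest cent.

Failure-to-file penalty: 9% × £5,767.00 = £519.03
Failure-to-pay penalty: 6 × 1.75% × £5,767.00 = £605.54…
Interest: £5,767.00 × ((1 + 0.0055)^6 − 1) = £5,767.00 × 0.0334571… = £192.9470…
Penalties + interest = £1,124.5650 + £192.9470… = £1,317.51

£1,317.51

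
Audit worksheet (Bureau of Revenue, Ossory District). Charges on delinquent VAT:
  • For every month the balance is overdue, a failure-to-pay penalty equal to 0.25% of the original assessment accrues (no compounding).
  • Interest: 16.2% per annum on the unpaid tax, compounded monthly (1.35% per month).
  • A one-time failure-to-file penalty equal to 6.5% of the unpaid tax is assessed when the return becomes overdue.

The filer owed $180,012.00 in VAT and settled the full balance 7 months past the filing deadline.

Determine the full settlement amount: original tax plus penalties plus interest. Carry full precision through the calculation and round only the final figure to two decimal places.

$212,578.79

Failure-to-file penalty: 6.5% × $180,012.00 = $11,700.78
Failure-to-pay penalty: 7 × 0.25% × $180,012.00 = $3,150.21
Interest: $180,012.00 × ((1 + 0.0135)^7 − 1) = $180,012.00 × 0.0984145… = $17,715.7973…
Total = $180,012.00 + $14,850.9900 + $17,715.7973… = $212,578.79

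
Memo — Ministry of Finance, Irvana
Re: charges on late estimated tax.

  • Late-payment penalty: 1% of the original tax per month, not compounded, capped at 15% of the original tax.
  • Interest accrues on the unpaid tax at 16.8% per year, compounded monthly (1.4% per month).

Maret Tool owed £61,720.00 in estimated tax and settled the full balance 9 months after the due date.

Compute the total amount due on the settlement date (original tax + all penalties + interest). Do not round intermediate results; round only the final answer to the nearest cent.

£75,501.55

Penalty: 9 × 1% × £61,720.00 = £5,554.80 (below the 15% cap of £9,258.00)
Interest: £61,720.00 × ((1 + 0.014)^9 − 1) = £61,720.00 × 0.1332914… = £8,226.7455…
Total = £61,720.00 + £5,554.8000 + £8,226.7455… = £75,501.55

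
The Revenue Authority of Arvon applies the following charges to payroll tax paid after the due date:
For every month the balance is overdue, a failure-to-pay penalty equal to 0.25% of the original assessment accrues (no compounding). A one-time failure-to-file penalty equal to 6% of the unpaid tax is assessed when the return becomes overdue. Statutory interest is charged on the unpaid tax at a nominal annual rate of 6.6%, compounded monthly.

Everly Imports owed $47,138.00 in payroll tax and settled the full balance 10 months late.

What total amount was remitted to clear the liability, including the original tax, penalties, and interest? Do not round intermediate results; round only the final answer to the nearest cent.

$53,802.44

Failure-to-file penalty: 6% × $47,138.00 = $2,828.28
Failure-to-pay penalty = 0.25% × $47,138.00 × 10 mo = $1,178.45
Interest (6.6%/yr ÷ 12 = 0.55%/month): $47,138.00 × ((1 + 0.0055)^10 − 1) = $2,657.7068…
Total = $47,138.00 + $4,006.7300 + $2,657.7068… = $53,802.44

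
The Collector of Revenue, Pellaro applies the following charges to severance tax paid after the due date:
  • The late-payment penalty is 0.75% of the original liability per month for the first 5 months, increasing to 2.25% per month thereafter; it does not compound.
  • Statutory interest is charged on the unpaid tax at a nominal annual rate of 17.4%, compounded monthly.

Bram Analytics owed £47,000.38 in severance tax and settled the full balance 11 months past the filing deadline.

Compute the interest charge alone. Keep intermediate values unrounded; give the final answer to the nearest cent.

£8,064.40

Interest (17.4%/yr ÷ 12 = 1.45%/month): £47,000.38 × ((1 + 0.0145)^11 − 1) = £8,064.4033…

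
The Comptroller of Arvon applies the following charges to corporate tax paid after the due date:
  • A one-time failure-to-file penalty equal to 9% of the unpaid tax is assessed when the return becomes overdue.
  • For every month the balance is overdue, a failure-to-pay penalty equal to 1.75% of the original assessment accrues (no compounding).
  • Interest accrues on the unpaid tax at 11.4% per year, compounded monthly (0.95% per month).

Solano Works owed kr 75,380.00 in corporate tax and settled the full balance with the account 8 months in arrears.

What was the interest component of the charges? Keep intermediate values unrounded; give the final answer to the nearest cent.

kr 5,923.03

Interest: kr 75,380.00 × ((1 + 0.0095)^8 − 1) = kr 75,380.00 × 0.0785756… = kr 5,923.0278…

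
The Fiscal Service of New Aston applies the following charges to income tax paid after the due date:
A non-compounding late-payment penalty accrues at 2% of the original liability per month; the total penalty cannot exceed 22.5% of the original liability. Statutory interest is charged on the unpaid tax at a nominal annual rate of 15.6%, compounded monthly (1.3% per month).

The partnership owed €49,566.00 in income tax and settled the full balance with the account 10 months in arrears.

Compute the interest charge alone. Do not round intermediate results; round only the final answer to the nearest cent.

€6,833.90

Interest: €49,566.00 × ((1 + 0.013)^10 − 1) = €49,566.00 × 0.1378747… = €6,833.8990…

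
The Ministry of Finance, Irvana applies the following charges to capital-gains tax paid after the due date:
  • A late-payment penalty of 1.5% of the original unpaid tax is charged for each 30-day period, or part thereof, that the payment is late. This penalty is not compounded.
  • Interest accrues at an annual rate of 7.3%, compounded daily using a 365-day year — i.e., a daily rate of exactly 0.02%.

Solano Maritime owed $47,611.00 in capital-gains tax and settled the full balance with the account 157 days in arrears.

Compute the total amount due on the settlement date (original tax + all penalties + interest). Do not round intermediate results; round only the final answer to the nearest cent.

$53,414.54

Penalty periods: ⌈157/30⌉ = 6; penalty = 6 × 1.5% × $47,611.00 = $4,284.99
Interest: $47,611.00 × ((1 + 0.0002)^157 − 1) = $47,611.00 × 0.03189494… = $1,518.5500…
Total = $47,611.00 + $4,284.9900 + $1,518.5500… = $53,414.54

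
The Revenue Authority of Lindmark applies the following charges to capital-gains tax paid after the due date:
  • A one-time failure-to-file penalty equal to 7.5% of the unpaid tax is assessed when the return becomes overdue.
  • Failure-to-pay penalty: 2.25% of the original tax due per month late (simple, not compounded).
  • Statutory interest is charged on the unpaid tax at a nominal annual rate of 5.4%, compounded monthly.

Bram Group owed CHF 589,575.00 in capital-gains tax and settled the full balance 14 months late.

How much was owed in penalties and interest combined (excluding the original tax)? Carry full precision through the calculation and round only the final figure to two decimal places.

CHF 268,183.71

Failure-to-file penalty: 7.5% × CHF 589,575.00 = CHF 44,218.13…
Failure-to-pay penalty = 2.25% × CHF 589,575.00 × 14 mo = CHF 185,716.13…
Interest (5.4%/yr ÷ 12 = 0.45%/month): CHF 589,575.00 × ((1 + 0.0045)^14 − 1) = CHF 38,249.4644…
Penalties + interest = CHF 229,934.2500 + CHF 38,249.4644… = CHF 268,183.71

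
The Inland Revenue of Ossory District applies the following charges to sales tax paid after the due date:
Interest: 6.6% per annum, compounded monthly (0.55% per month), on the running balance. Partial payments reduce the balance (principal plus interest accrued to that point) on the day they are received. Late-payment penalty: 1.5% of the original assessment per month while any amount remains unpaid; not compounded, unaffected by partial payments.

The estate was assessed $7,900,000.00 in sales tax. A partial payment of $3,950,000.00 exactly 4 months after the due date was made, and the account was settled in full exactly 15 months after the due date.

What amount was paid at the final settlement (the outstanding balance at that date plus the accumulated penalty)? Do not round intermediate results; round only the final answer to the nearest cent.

Balance at month 4: $7,900,000.0000 × (1 + 0.0055)^4 = $8,075,239.1147…
After $3,950,000.00 payment: $8,075,239.1147… − $3,950,000.00 = $4,125,239.1147…
Balance at month 15: $4,125,239.1147… × (1 + 0.0055)^11 = $4,381,793.9486…
Penalty: 15 × 1.5% × $7,900,000.00 = $1,777,500.00
Final settlement = outstanding balance + penalty = $4,381,793.9486… + $1,777,500.00 = $6,159,293.95

$6,159,293.95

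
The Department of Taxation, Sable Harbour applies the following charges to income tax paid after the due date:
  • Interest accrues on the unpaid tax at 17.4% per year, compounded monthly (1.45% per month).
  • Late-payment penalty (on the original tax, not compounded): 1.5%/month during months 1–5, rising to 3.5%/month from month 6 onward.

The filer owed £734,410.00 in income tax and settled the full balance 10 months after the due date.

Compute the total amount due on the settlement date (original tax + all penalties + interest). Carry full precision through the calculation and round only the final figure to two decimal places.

£1,031,726.00

Penalty, months 1–5: 5 × 1.5% × £734,410.00 = £55,080.75
Penalty, months 6–10: 5 × 3.5% × £734,410.00 = £128,521.75
Interest: £734,410.00 × ((1 + 0.0145)^10 − 1) = £734,410.00 × 0.1548365… = £113,713.4971…
Total = £734,410.00 + £183,602.5000 + £113,713.4971… = £1,031,726.00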